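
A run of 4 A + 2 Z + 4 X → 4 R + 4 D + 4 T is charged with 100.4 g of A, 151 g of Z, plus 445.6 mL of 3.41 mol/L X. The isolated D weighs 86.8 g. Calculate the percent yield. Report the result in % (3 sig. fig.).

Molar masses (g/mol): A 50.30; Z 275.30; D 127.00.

62.3 %

n(A) = 100.4 / 50.30 = 1.996 mol
n(Z) = 151.0 / 275.30 = 0.5485 mol
n(X) = 3.41 × 445.6/1000 = 1.519 mol
n/ν for A = 1.996/4 = 0.4990
n/ν for Z = 0.5485/2 = 0.2743
n/ν for X = 1.519/4 = 0.3798
Smallest n/ν is Z → limiting reagent.
theoretical n(D) = (4/2) × 0.5485 = 1.097 mol → 139.3 g
% yield = 86.8 / 139.3 × 100 = 62.31 %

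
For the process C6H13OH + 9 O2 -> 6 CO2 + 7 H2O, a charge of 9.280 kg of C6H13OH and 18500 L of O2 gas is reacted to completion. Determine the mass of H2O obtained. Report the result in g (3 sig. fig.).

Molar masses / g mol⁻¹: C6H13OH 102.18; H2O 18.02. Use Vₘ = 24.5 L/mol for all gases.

10600 g

n(C6H13OH) = 9.280×1000 / 102.18 = 90.82 mol
n(O2) = 18500 / 24.5 = 755.1 mol
n/ν → C6H13OH: 90.82, O2: 83.90; O2 is limiting.
n(H2O) = (7/9) × 755.1 = 587.3 mol
mass = 587.3 × 18.02 = 10580 g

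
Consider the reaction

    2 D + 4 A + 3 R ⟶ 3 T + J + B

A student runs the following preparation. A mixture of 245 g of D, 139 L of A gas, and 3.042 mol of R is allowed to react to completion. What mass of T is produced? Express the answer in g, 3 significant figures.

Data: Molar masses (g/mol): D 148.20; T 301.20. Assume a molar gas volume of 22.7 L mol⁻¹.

n(D) = 245.0 / 148.20 = 1.653 mol
n(A) = 139.0 / 22.7 = 6.123 mol
n(R) = 3.042 mol
n/ν → D: 0.8265, A: 1.531, R: 1.014; D is limiting.
n(T) = (3/2) × 1.653 = 2.480 mol
mass = 2.480 × 301.20 = 747.0 g

747 g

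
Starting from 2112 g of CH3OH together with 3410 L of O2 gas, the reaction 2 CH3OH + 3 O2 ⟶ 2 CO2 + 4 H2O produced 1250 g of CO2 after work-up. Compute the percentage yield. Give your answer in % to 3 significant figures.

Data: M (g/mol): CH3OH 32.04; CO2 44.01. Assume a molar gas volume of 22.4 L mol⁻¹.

n(CH3OH) = 2112 / 32.04 = 65.92 mol
n(O2) = 3410 / 22.4 = 152.2 mol
n/ν for CH3OH = 65.92/2 = 32.96
n/ν for O2 = 152.2/3 = 50.73
Smallest n/ν is CH3OH → limiting reagent.
theoretical n(CO2) = (2/2) × 65.92 = 65.92 mol → 2901 g
% yield = 1250 / 2901 × 100 = 43.09 %

43.1 %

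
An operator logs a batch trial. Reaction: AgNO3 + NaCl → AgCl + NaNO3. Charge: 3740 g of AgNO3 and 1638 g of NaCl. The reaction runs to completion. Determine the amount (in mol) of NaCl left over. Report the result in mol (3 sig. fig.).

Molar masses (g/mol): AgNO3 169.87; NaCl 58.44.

n(AgNO3) = 3740 / 169.87 = 22.02 mol
n(NaCl) = 1638 / 58.44 = 28.03 mol
n/ν for AgNO3 = 22.02/1 = 22.02
n/ν for NaCl = 28.03/1 = 28.03
Smallest n/ν is AgNO3 → limiting reagent.
NaCl consumed = (1/1) × 22.02 = 22.02 mol
NaCl remaining = 28.03 − 22.02 = 6.010 mol

6.01 mol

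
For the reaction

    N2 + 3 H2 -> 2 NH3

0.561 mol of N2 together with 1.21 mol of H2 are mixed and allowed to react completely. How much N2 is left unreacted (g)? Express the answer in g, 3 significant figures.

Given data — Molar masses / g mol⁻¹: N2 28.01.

n(N2) = 0.5610 mol
n(H2) = 1.210 mol
n/ν for N2 = 0.5610/1 = 0.5610
n/ν for H2 = 1.210/3 = 0.4033
Smallest n/ν is H2 → limiting reagent.
N2 consumed = (1/3) × 1.210 = 0.4033 mol
N2 remaining = 0.5610 − 0.4033 = 0.1577 mol
mass = 0.1577 × 28.01 = 4.417 g

4.42 g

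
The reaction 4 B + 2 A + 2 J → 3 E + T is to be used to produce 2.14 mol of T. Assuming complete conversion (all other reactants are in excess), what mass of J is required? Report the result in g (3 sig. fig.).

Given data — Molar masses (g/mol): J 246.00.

n(T) = 2.140 mol
n(J) = (2/1) × 2.140 = 4.280 mol
mass = 4.280 × 246.00 = 1053 g

1050 g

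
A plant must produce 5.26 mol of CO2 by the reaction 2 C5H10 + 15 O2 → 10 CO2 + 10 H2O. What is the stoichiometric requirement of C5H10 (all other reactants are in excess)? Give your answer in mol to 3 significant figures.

n(CO2) = 5.260 mol
n(C5H10) = (2/10) × 5.260 = 1.052 mol

1.05 mol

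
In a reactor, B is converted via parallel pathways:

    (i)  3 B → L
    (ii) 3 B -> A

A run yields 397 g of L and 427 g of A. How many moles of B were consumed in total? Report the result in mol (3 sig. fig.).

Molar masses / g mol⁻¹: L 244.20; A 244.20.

10.1 mol

n(L) = 397 / 244.20 = 1.626 mol
n(A) = 427 / 244.20 = 1.749 mol
n(B) via (i) = (3/1)×1.626 = 4.878 mol
n(B) via (ii) = (3/1)×1.749 = 5.247 mol
total n(B) = 4.878 + 5.247 = 10.13 mol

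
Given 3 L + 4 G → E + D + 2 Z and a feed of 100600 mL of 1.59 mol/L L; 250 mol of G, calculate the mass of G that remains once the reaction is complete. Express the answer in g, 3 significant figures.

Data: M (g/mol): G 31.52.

n(L) = 1.59 × 100600/1000 = 160.0 mol
n(G) = 250.0 mol
n/ν for L = 160.0/3 = 53.33
n/ν for G = 250.0/4 = 62.50
Smallest n/ν is L → limiting reagent.
G consumed = (4/3) × 160.0 = 213.3 mol
G remaining = 250.0 − 213.3 = 36.70 mol
mass = 36.70 × 31.52 = 1157 g

1160 g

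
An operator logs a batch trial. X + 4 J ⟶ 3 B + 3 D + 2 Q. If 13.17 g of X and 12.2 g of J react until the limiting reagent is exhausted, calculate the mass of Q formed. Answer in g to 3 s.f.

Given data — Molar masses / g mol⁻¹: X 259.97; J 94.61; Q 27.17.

1.75 g

n(X) = 13.17 / 259.97 = 0.05066 mol
n(J) = 12.20 / 94.61 = 0.1290 mol
n/ν for X = 0.05066/1 = 0.05066
n/ν for J = 0.1290/4 = 0.03225
Smallest n/ν is J → limiting reagent.
n(Q) = (2/4) × 0.1290 = 0.06450 mol
mass = 0.06450 × 27.17 = 1.752 g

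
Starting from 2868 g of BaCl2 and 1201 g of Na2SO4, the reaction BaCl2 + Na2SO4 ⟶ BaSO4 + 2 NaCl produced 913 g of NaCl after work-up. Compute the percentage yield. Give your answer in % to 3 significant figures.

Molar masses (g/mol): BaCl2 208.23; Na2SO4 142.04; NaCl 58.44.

92.4 %

n(BaCl2) = 2868 / 208.23 = 13.77 mol
n(Na2SO4) = 1201 / 142.04 = 8.455 mol
n/ν → BaCl2: 13.77, Na2SO4: 8.455; Na2SO4 is limiting.
theoretical n(NaCl) = (2/1) × 8.455 = 16.91 mol → 988.2 g
% yield = 913 / 988.2 × 100 = 92.39 %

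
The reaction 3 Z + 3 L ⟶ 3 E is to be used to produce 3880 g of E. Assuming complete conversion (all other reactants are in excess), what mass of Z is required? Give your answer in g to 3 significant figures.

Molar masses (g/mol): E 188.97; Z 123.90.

n(E) = 3880 / 188.97 = 20.53 mol
n(Z) = (3/3) × 20.53 = 20.53 mol
mass = 20.53 × 123.90 = 2544 g

2540 g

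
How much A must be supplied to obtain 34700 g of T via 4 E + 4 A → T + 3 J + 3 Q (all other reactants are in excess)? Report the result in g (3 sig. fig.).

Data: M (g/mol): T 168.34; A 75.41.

62200 g

n(T) = 34700 / 168.34 = 206.1 mol
n(A) = (4/1) × 206.1 = 824.4 mol
mass = 824.4 × 75.41 = 62170 g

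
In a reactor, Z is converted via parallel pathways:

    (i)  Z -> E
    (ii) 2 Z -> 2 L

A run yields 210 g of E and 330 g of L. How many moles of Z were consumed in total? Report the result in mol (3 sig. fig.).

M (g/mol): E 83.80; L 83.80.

6.44 mol

n(E) = 210 / 83.80 = 2.506 mol
n(L) = 330 / 83.80 = 3.938 mol
n(Z) via (i) = (1/1)×2.506 = 2.506 mol
n(Z) via (ii) = (2/2)×3.938 = 3.938 mol
total n(Z) = 2.506 + 3.938 = 6.444 mol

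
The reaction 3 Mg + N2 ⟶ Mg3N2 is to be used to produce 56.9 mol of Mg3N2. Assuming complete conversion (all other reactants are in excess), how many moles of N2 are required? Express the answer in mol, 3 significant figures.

56.9 mol

n(Mg3N2) = 56.90 mol
n(N2) = (1/1) × 56.90 = 56.90 mol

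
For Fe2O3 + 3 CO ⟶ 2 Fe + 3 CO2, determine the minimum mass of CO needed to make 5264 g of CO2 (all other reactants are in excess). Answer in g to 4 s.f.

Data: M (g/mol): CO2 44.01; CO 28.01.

n(CO2) = 5264 / 44.01 = 119.6 mol
n(CO) = (3/3) × 119.6 = 119.6 mol
mass = 119.6 × 28.01 = 3350 g

3350 g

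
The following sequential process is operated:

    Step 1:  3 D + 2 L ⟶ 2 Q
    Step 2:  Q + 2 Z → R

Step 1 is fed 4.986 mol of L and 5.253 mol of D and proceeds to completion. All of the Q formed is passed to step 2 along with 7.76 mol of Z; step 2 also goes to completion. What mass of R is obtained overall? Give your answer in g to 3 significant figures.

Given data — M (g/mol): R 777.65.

Step 1:
n(L) = 4.986 mol
n(D) = 5.253 mol
n/ν for L = 4.986/2 = 2.493
n/ν for D = 5.253/3 = 1.751
Smallest n/ν is D → limiting reagent.
n(Q) produced = (2/3) × 5.253 = 3.502 mol
Step 2:
n(Q) available = 3.502 mol
n(Z) = 7.760 mol
n/ν for Q = 3.502/1 = 3.502
n/ν for Z = 7.760/2 = 3.880
Smallest n/ν is Q → limiting reagent.
n(R) = (1/1) × 3.502 = 3.502 mol
mass = 3.502 × 777.65 = 2723 g

2720 g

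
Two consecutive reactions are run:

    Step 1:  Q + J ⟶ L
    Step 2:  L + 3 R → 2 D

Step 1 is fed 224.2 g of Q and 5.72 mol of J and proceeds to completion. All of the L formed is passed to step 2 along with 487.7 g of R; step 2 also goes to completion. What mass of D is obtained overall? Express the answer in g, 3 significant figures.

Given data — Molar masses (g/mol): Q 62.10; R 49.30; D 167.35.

Step 1:
n(Q) = 224.2 / 62.10 = 3.610 mol
n(J) = 5.720 mol
n/ν for Q = 3.610/1 = 3.610
n/ν for J = 5.720/1 = 5.720
Smallest n/ν is Q → limiting reagent.
n(L) produced = (1/1) × 3.610 = 3.610 mol
Step 2:
n(L) available = 3.610 mol
n(R) = 487.7 / 49.30 = 9.892 mol
n/ν for L = 3.610/1 = 3.610
n/ν for R = 9.892/3 = 3.297
Smallest n/ν is R → limiting reagent.
n(D) = (2/3) × 9.892 = 6.595 mol
mass = 6.595 × 167.35 = 1104 g

1100 g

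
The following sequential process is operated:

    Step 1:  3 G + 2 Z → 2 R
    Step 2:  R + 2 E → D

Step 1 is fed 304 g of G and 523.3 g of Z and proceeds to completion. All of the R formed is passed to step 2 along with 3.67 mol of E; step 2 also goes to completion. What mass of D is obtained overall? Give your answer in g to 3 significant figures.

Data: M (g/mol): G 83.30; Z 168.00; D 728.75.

1340 g

Step 1:
n(G) = 304.0 / 83.30 = 3.649 mol
n(Z) = 523.3 / 168.00 = 3.115 mol
n/ν → G: 1.216, Z: 1.558; G is limiting.
n(R) produced = (2/3) × 3.649 = 2.433 mol
Step 2:
n(R) available = 2.433 mol
n(E) = 3.670 mol
n/ν → R: 2.433, E: 1.835; E is limiting.
n(D) = (1/2) × 3.670 = 1.835 mol
mass = 1.835 × 728.75 = 1337 g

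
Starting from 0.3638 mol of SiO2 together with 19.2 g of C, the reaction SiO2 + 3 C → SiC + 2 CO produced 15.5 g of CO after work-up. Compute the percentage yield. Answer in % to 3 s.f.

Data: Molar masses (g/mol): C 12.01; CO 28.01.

76.1 %

n(SiO2) = 0.3638 mol
n(C) = 19.20 / 12.01 = 1.599 mol
n/ν → SiO2: 0.3638, C: 0.5330; SiO2 is limiting.
theoretical n(CO) = (2/1) × 0.3638 = 0.7276 mol → 20.38 g
% yield = 15.5 / 20.38 × 100 = 76.05 %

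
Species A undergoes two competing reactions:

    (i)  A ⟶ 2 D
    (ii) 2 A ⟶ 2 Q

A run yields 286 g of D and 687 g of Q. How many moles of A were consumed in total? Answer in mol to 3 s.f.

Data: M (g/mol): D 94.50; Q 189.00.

5.15 mol

n(D) = 286 / 94.50 = 3.026 mol
n(Q) = 687 / 189.00 = 3.635 mol
n(A) via (i) = (1/2)×3.026 = 1.513 mol
n(A) via (ii) = (2/2)×3.635 = 3.635 mol
total n(A) = 1.513 + 3.635 = 5.148 mol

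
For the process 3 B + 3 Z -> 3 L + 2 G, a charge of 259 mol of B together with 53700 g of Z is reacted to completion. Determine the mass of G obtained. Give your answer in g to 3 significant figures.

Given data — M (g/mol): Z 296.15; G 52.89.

6390 g

n(B) = 259.0 mol
n(Z) = 53700 / 296.15 = 181.3 mol
n/ν for B = 259.0/3 = 86.33
n/ν for Z = 181.3/3 = 60.43
Smallest n/ν is Z → limiting reagent.
n(G) = (2/3) × 181.3 = 120.9 mol
mass = 120.9 × 52.89 = 6394 g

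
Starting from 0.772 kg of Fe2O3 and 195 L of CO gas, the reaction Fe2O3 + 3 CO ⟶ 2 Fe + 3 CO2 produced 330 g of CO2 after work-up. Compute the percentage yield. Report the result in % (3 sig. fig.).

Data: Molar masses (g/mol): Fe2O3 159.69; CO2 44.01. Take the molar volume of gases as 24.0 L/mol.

n(Fe2O3) = 0.7720×1000 / 159.69 = 4.834 mol
n(CO) = 195.0 / 24.0 = 8.125 mol
n/ν → Fe2O3: 4.834, CO: 2.708; CO is limiting.
theoretical n(CO2) = (3/3) × 8.125 = 8.125 mol → 357.6 g
% yield = 330 / 357.6 × 100 = 92.28 %

92.3 %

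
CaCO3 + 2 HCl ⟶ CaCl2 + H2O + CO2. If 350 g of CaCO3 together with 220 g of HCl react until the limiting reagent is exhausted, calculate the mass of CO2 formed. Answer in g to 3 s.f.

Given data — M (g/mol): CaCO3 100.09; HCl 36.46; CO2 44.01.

133 g

n(CaCO3) = 350.0 / 100.09 = 3.497 mol
n(HCl) = 220.0 / 36.46 = 6.034 mol
n/ν for CaCO3 = 3.497/1 = 3.497
n/ν for HCl = 6.034/2 = 3.017
Smallest n/ν is HCl → limiting reagent.
n(CO2) = (1/2) × 6.034 = 3.017 mol
mass = 3.017 × 44.01 = 132.8 g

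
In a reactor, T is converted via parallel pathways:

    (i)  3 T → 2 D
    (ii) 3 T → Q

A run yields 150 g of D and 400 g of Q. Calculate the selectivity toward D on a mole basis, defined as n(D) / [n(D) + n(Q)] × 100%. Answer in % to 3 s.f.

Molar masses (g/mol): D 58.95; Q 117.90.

n(D) = 150 / 58.95 = 2.545 mol
n(Q) = 400 / 117.90 = 3.393 mol
selectivity = 2.545/(2.545+3.393) × 100 = 42.86 %

42.9 %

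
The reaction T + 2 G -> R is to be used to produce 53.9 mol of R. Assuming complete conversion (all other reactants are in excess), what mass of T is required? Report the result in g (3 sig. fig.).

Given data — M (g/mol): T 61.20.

n(R) = 53.90 mol
n(T) = (1/1) × 53.90 = 53.90 mol
mass = 53.90 × 61.20 = 3299 g

3300 g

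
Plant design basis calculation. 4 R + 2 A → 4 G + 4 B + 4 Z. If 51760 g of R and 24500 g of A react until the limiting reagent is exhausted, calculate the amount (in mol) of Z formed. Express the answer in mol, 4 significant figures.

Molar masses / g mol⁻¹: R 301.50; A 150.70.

171.7 mol

n(R) = 51760 / 301.50 = 171.7 mol
n(A) = 24500 / 150.70 = 162.6 mol
n/ν → R: 42.93, A: 81.30; R is limiting.
n(Z) = (4/4) × 171.7 = 171.7 mol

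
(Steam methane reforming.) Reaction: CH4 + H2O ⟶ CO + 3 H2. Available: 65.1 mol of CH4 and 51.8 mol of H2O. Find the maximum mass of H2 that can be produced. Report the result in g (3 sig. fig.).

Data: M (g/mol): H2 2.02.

314 g

n(CH4) = 65.10 mol
n(H2O) = 51.80 mol
n/ν for CH4 = 65.10/1 = 65.10
n/ν for H2O = 51.80/1 = 51.80
Smallest n/ν is H2O → limiting reagent.
n(H2) = (3/1) × 51.80 = 155.4 mol
mass = 155.4 × 2.02 = 313.9 g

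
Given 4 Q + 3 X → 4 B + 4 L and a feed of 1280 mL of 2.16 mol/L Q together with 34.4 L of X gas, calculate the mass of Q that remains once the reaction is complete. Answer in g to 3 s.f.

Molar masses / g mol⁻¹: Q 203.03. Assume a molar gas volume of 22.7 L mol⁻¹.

151 g

n(Q) = 2.16 × 1280/1000 = 2.765 mol
n(X) = 34.40 / 22.7 = 1.515 mol
n/ν for Q = 2.765/4 = 0.6913
n/ν for X = 1.515/3 = 0.5050
Smallest n/ν is X → limiting reagent.
Q consumed = (4/3) × 1.515 = 2.020 mol
Q remaining = 2.765 − 2.020 = 0.7450 mol
mass = 0.7450 × 203.03 = 151.3 g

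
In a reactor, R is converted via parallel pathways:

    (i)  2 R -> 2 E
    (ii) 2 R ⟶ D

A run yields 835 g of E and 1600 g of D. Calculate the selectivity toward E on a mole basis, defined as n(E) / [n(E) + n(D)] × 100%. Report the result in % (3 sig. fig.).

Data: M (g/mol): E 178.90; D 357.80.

n(E) = 835 / 178.90 = 4.667 mol
n(D) = 1600 / 357.80 = 4.472 mol
selectivity = 4.667/(4.667+4.472) × 100 = 51.07 %

51.1 %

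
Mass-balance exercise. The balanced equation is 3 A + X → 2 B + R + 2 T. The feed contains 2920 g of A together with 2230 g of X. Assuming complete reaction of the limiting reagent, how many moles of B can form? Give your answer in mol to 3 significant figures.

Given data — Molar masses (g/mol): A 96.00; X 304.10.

n(A) = 2920 / 96.00 = 30.42 mol
n(X) = 2230 / 304.10 = 7.333 mol
n/ν → A: 10.14, X: 7.333; X is limiting.
n(B) = (2/1) × 7.333 = 14.67 mol

14.7 mol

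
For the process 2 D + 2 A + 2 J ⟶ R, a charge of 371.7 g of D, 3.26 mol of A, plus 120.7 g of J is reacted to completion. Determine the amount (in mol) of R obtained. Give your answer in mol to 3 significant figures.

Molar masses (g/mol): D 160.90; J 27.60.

1.16 mol

n(D) = 371.7 / 160.90 = 2.310 mol
n(A) = 3.260 mol
n(J) = 120.7 / 27.60 = 4.373 mol
n/ν → D: 1.155, A: 1.630, J: 2.187; D is limiting.
n(R) = (1/2) × 2.310 = 1.155 mol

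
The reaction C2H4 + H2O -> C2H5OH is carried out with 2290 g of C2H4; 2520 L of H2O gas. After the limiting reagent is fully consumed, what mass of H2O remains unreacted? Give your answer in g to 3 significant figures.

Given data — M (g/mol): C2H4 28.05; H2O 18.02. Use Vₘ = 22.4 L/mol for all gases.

n(C2H4) = 2290 / 28.05 = 81.64 mol
n(H2O) = 2520 / 22.4 = 112.5 mol
n/ν → C2H4: 81.64, H2O: 112.5; C2H4 is limiting.
H2O consumed = (1/1) × 81.64 = 81.64 mol
H2O remaining = 112.5 − 81.64 = 30.86 mol
mass = 30.86 × 18.02 = 556.1 g

556 g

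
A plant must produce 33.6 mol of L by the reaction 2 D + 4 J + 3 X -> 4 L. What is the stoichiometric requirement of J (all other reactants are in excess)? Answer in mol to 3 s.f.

33.6 mol

n(L) = 33.60 mol
n(J) = (4/4) × 33.60 = 33.60 mol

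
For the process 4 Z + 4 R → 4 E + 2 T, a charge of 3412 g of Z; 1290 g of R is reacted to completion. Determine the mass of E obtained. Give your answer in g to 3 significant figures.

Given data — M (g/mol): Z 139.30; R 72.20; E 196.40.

n(Z) = 3412 / 139.30 = 24.49 mol
n(R) = 1290 / 72.20 = 17.87 mol
n/ν for Z = 24.49/4 = 6.123
n/ν for R = 17.87/4 = 4.468
Smallest n/ν is R → limiting reagent.
n(E) = (4/4) × 17.87 = 17.87 mol
mass = 17.87 × 196.40 = 3510 g

3510 g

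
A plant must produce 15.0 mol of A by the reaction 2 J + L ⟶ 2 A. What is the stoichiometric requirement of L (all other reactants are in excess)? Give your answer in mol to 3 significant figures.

n(A) = 15.00 mol
n(L) = (1/2) × 15.00 = 7.500 mol

7.50 mol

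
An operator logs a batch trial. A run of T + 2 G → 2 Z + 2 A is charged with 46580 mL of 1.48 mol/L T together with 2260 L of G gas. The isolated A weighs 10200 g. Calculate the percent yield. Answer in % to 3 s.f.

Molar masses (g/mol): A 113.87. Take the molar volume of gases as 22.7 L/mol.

90.0 %

n(T) = 1.48 × 46580/1000 = 68.94 mol
n(G) = 2260 / 22.7 = 99.56 mol
n/ν → T: 68.94, G: 49.78; G is limiting.
theoretical n(A) = (2/2) × 99.56 = 99.56 mol → 11340 g
% yield = 10200 / 11340 × 100 = 89.95 %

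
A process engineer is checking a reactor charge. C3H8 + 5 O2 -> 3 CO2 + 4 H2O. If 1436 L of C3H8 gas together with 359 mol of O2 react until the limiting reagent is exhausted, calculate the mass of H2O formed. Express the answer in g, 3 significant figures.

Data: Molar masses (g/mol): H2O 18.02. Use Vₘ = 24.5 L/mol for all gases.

n(C3H8) = 1436 / 24.5 = 58.61 mol
n(O2) = 359.0 mol
n/ν → C3H8: 58.61, O2: 71.80; C3H8 is limiting.
n(H2O) = (4/1) × 58.61 = 234.4 mol
mass = 234.4 × 18.02 = 4224 g

4220 g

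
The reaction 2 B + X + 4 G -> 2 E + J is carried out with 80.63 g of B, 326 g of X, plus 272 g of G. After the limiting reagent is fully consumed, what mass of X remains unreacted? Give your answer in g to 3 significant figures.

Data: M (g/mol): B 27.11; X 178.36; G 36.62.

60.8 g

n(B) = 80.63 / 27.11 = 2.974 mol
n(X) = 326.0 / 178.36 = 1.828 mol
n(G) = 272.0 / 36.62 = 7.428 mol
n/ν → B: 1.487, X: 1.828, G: 1.857; B is limiting.
X consumed = (1/2) × 2.974 = 1.487 mol
X remaining = 1.828 − 1.487 = 0.3410 mol
mass = 0.3410 × 178.36 = 60.82 g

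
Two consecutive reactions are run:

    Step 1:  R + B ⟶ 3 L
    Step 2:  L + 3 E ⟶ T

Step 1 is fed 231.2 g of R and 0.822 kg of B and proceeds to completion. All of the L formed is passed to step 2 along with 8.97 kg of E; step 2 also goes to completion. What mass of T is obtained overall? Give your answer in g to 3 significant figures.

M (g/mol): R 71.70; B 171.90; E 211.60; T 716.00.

6930 g

Step 1:
n(R) = 231.2 / 71.70 = 3.225 mol
n(B) = 0.8220×1000 / 171.90 = 4.782 mol
n/ν for R = 3.225/1 = 3.225
n/ν for B = 4.782/1 = 4.782
Smallest n/ν is R → limiting reagent.
n(L) produced = (3/1) × 3.225 = 9.675 mol
Step 2:
n(L) available = 9.675 mol
n(E) = 8.970×1000 / 211.60 = 42.39 mol
n/ν for L = 9.675/1 = 9.675
n/ν for E = 42.39/3 = 14.13
Smallest n/ν is L → limiting reagent.
n(T) = (1/1) × 9.675 = 9.675 mol
mass = 9.675 × 716.00 = 6927 g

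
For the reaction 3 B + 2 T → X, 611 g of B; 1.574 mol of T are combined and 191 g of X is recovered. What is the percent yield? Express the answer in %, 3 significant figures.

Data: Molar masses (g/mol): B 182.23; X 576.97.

42.1 %

n(B) = 611.0 / 182.23 = 3.353 mol
n(T) = 1.574 mol
n/ν for B = 3.353/3 = 1.118
n/ν for T = 1.574/2 = 0.7870
Smallest n/ν is T → limiting reagent.
theoretical n(X) = (1/2) × 1.574 = 0.7870 mol → 454.1 g
% yield = 191 / 454.1 × 100 = 42.06 %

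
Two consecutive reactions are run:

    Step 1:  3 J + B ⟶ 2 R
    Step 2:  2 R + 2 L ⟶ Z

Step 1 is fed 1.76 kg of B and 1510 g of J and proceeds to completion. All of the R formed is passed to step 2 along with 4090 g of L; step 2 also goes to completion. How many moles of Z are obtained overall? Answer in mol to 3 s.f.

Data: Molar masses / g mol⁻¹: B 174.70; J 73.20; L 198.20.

Step 1:
n(B) = 1.760×1000 / 174.70 = 10.07 mol
n(J) = 1510 / 73.20 = 20.63 mol
n/ν for B = 10.07/1 = 10.07
n/ν for J = 20.63/3 = 6.877
Smallest n/ν is J → limiting reagent.
n(R) produced = (2/3) × 20.63 = 13.75 mol
Step 2:
n(R) available = 13.75 mol
n(L) = 4090 / 198.20 = 20.64 mol
n/ν for R = 13.75/2 = 6.875
n/ν for L = 20.64/2 = 10.32
Smallest n/ν is R → limiting reagent.
n(Z) = (1/2) × 13.75 = 6.875 mol

6.88 mol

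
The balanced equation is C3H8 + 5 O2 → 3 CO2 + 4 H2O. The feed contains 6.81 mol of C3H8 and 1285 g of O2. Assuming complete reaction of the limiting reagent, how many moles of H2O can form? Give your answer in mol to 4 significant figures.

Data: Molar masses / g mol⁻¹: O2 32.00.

27.24 mol

n(C3H8) = 6.810 mol
n(O2) = 1285 / 32.00 = 40.16 mol
n/ν for C3H8 = 6.810/1 = 6.810
n/ν for O2 = 40.16/5 = 8.032
Smallest n/ν is C3H8 → limiting reagent.
n(H2O) = (4/1) × 6.810 = 27.24 mol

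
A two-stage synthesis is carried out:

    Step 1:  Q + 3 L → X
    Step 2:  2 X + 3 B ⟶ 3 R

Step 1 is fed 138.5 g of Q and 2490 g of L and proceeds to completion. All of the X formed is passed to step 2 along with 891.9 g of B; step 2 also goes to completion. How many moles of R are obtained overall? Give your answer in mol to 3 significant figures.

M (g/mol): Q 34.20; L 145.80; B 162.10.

5.50 mol

Step 1:
n(Q) = 138.5 / 34.20 = 4.050 mol
n(L) = 2490 / 145.80 = 17.08 mol
n/ν for Q = 4.050/1 = 4.050
n/ν for L = 17.08/3 = 5.693
Smallest n/ν is Q → limiting reagent.
n(X) produced = (1/1) × 4.050 = 4.050 mol
Step 2:
n(X) available = 4.050 mol
n(B) = 891.9 / 162.10 = 5.502 mol
n/ν for X = 4.050/2 = 2.025
n/ν for B = 5.502/3 = 1.834
Smallest n/ν is B → limiting reagent.
n(R) = (3/3) × 5.502 = 5.502 mol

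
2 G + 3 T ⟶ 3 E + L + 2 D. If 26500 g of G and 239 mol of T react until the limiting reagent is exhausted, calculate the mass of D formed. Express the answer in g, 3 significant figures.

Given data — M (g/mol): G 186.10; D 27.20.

n(G) = 26500 / 186.10 = 142.4 mol
n(T) = 239.0 mol
n/ν for G = 142.4/2 = 71.20
n/ν for T = 239.0/3 = 79.67
Smallest n/ν is G → limiting reagent.
n(D) = (2/2) × 142.4 = 142.4 mol
mass = 142.4 × 27.20 = 3873 g

3870 g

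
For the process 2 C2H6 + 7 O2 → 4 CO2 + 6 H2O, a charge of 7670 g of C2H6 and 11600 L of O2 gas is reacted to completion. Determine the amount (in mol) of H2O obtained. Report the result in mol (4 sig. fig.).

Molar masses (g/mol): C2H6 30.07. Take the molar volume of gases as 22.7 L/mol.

n(C2H6) = 7670 / 30.07 = 255.1 mol
n(O2) = 11600 / 22.7 = 511.0 mol
n/ν for C2H6 = 255.1/2 = 127.6
n/ν for O2 = 511.0/7 = 73.00
Smallest n/ν is O2 → limiting reagent.
n(H2O) = (6/7) × 511.0 = 438.0 mol

438.0 mol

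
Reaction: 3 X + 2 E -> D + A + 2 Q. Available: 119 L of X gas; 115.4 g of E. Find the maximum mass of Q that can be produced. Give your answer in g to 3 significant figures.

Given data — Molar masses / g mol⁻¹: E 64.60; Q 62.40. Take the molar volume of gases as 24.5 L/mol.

111 g

n(X) = 119.0 / 24.5 = 4.857 mol
n(E) = 115.4 / 64.60 = 1.786 mol
n/ν → X: 1.619, E: 0.8930; E is limiting.
n(Q) = (2/2) × 1.786 = 1.786 mol
mass = 1.786 × 62.40 = 111.4 g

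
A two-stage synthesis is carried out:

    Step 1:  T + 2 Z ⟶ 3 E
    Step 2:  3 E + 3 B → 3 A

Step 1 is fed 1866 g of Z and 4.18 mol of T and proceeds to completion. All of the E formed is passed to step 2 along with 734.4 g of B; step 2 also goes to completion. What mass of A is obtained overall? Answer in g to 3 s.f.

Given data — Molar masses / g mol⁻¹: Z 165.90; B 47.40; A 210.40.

Step 1:
n(Z) = 1866 / 165.90 = 11.25 mol
n(T) = 4.180 mol
n/ν for Z = 11.25/2 = 5.625
n/ν for T = 4.180/1 = 4.180
Smallest n/ν is T → limiting reagent.
n(E) produced = (3/1) × 4.180 = 12.54 mol
Step 2:
n(E) available = 12.54 mol
n(B) = 734.4 / 47.40 = 15.49 mol
n/ν for E = 12.54/3 = 4.180
n/ν for B = 15.49/3 = 5.163
Smallest n/ν is E → limiting reagent.
n(A) = (3/3) × 12.54 = 12.54 mol
mass = 12.54 × 210.40 = 2638 g

2640 g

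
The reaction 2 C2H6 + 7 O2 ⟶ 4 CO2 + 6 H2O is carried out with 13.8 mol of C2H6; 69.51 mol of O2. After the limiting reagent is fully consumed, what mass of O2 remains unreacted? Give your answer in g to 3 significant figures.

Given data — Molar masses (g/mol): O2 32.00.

n(C2H6) = 13.80 mol
n(O2) = 69.51 mol
n/ν for C2H6 = 13.80/2 = 6.900
n/ν for O2 = 69.51/7 = 9.930
Smallest n/ν is C2H6 → limiting reagent.
O2 consumed = (7/2) × 13.80 = 48.30 mol
O2 remaining = 69.51 − 48.30 = 21.21 mol
mass = 21.21 × 32.00 = 678.7 g

679 g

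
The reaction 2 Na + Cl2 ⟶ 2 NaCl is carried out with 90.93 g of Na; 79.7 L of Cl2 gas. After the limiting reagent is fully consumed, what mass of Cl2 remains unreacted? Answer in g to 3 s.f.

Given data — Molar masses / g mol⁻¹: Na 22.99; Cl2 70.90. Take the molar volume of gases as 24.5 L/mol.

n(Na) = 90.93 / 22.99 = 3.955 mol
n(Cl2) = 79.70 / 24.5 = 3.253 mol
n/ν for Na = 3.955/2 = 1.978
n/ν for Cl2 = 3.253/1 = 3.253
Smallest n/ν is Na → limiting reagent.
Cl2 consumed = (1/2) × 3.955 = 1.978 mol
Cl2 remaining = 3.253 − 1.978 = 1.275 mol
mass = 1.275 × 70.90 = 90.40 g

90.4 g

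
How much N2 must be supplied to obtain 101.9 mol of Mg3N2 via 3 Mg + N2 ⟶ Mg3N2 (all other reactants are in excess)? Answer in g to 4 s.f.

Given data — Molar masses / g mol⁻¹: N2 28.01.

2854 g

n(Mg3N2) = 101.9 mol
n(N2) = (1/1) × 101.9 = 101.9 mol
mass = 101.9 × 28.01 = 2854 g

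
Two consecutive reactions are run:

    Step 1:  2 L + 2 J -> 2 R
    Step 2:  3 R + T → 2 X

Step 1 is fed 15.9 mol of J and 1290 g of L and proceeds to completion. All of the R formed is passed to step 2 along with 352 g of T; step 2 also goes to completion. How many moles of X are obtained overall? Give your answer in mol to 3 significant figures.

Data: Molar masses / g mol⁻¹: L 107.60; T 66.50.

Step 1:
n(J) = 15.90 mol
n(L) = 1290 / 107.60 = 11.99 mol
n/ν for J = 15.90/2 = 7.950
n/ν for L = 11.99/2 = 5.995
Smallest n/ν is L → limiting reagent.
n(R) produced = (2/2) × 11.99 = 11.99 mol
Step 2:
n(R) available = 11.99 mol
n(T) = 352.0 / 66.50 = 5.293 mol
n/ν for R = 11.99/3 = 3.997
n/ν for T = 5.293/1 = 5.293
Smallest n/ν is R → limiting reagent.
n(X) = (2/3) × 11.99 = 7.993 mol

7.99 mol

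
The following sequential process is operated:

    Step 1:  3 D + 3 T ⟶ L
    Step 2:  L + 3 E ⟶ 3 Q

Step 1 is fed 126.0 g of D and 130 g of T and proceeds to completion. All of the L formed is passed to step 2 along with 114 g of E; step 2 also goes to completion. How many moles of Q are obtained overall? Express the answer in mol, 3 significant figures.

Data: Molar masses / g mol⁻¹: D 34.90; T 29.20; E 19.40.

3.61 mol

Step 1:
n(D) = 126.0 / 34.90 = 3.610 mol
n(T) = 130.0 / 29.20 = 4.452 mol
n/ν for D = 3.610/3 = 1.203
n/ν for T = 4.452/3 = 1.484
Smallest n/ν is D → limiting reagent.
n(L) produced = (1/3) × 3.610 = 1.203 mol
Step 2:
n(L) available = 1.203 mol
n(E) = 114.0 / 19.40 = 5.876 mol
n/ν for L = 1.203/1 = 1.203
n/ν for E = 5.876/3 = 1.959
Smallest n/ν is L → limiting reagent.
n(Q) = (3/1) × 1.203 = 3.609 mol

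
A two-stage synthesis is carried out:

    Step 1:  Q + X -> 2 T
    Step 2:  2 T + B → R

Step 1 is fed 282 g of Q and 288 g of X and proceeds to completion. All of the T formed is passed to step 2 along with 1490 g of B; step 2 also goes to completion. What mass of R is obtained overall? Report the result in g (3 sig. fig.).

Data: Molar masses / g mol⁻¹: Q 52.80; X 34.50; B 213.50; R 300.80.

Step 1:
n(Q) = 282.0 / 52.80 = 5.341 mol
n(X) = 288.0 / 34.50 = 8.348 mol
n/ν → Q: 5.341, X: 8.348; Q is limiting.
n(T) produced = (2/1) × 5.341 = 10.68 mol
Step 2:
n(T) available = 10.68 mol
n(B) = 1490 / 213.50 = 6.979 mol
n/ν → T: 5.340, B: 6.979; T is limiting.
n(R) = (1/2) × 10.68 = 5.340 mol
mass = 5.340 × 300.80 = 1606 g

1610 g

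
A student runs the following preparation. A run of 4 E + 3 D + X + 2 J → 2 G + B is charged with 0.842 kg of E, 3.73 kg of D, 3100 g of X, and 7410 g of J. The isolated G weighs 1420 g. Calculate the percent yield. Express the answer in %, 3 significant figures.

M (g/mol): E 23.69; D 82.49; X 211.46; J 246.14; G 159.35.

n(E) = 0.8420×1000 / 23.69 = 35.54 mol
n(D) = 3.730×1000 / 82.49 = 45.22 mol
n(X) = 3100 / 211.46 = 14.66 mol
n(J) = 7410 / 246.14 = 30.10 mol
n/ν → E: 8.885, D: 15.07, X: 14.66, J: 15.05; E is limiting.
theoretical n(G) = (2/4) × 35.54 = 17.77 mol → 2832 g
% yield = 1420 / 2832 × 100 = 50.14 %

50.1 %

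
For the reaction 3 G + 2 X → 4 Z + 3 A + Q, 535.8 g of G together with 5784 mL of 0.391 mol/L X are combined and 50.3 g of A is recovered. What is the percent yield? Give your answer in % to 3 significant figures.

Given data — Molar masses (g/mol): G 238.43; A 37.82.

59.2 %

n(G) = 535.8 / 238.43 = 2.247 mol
n(X) = 0.391 × 5784/1000 = 2.262 mol
n/ν for G = 2.247/3 = 0.7490
n/ν for X = 2.262/2 = 1.131
Smallest n/ν is G → limiting reagent.
theoretical n(A) = (3/3) × 2.247 = 2.247 mol → 84.98 g
% yield = 50.3 / 84.98 × 100 = 59.19 %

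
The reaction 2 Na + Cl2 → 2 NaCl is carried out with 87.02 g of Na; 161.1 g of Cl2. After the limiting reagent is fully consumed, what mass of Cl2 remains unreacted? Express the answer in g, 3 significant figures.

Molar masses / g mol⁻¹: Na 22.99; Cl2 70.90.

26.9 g

n(Na) = 87.02 / 22.99 = 3.785 mol
n(Cl2) = 161.1 / 70.90 = 2.272 mol
n/ν for Na = 3.785/2 = 1.893
n/ν for Cl2 = 2.272/1 = 2.272
Smallest n/ν is Na → limiting reagent.
Cl2 consumed = (1/2) × 3.785 = 1.893 mol
Cl2 remaining = 2.272 − 1.893 = 0.3790 mol
mass = 0.3790 × 70.90 = 26.87 g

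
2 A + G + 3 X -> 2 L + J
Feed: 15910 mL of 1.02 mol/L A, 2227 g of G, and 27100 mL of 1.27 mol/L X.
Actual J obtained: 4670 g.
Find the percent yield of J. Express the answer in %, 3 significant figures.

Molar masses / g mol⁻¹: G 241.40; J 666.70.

n(A) = 1.02 × 15910/1000 = 16.23 mol
n(G) = 2227 / 241.40 = 9.225 mol
n(X) = 1.27 × 27100/1000 = 34.42 mol
n/ν for A = 16.23/2 = 8.115
n/ν for G = 9.225/1 = 9.225
n/ν for X = 34.42/3 = 11.47
Smallest n/ν is A → limiting reagent.
theoretical n(J) = (1/2) × 16.23 = 8.115 mol → 5410 g
% yield = 4670 / 5410 × 100 = 86.32 %

86.3 %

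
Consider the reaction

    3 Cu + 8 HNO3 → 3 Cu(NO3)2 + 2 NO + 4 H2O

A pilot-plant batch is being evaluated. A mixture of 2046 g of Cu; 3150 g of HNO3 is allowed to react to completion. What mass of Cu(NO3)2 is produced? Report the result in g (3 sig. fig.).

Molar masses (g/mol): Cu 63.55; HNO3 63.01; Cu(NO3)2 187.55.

3520 g

n(Cu) = 2046 / 63.55 = 32.20 mol
n(HNO3) = 3150 / 63.01 = 49.99 mol
n/ν for Cu = 32.20/3 = 10.73
n/ν for HNO3 = 49.99/8 = 6.249
Smallest n/ν is HNO3 → limiting reagent.
n(Cu(NO3)2) = (3/8) × 49.99 = 18.75 mol
mass = 18.75 × 187.55 = 3517 g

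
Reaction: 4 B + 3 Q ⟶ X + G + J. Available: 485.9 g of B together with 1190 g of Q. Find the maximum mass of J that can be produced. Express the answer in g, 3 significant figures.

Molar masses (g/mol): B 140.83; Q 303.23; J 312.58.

n(B) = 485.9 / 140.83 = 3.450 mol
n(Q) = 1190 / 303.23 = 3.924 mol
n/ν for B = 3.450/4 = 0.8625
n/ν for Q = 3.924/3 = 1.308
Smallest n/ν is B → limiting reagent.
n(J) = (1/4) × 3.450 = 0.8625 mol
mass = 0.8625 × 312.58 = 269.6 g

270 g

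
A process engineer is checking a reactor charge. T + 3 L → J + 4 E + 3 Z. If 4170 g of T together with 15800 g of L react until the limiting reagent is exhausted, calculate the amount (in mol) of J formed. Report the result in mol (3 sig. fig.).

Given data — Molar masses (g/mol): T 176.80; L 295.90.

n(T) = 4170 / 176.80 = 23.59 mol
n(L) = 15800 / 295.90 = 53.40 mol
n/ν for T = 23.59/1 = 23.59
n/ν for L = 53.40/3 = 17.80
Smallest n/ν is L → limiting reagent.
n(J) = (1/3) × 53.40 = 17.80 mol

17.8 mol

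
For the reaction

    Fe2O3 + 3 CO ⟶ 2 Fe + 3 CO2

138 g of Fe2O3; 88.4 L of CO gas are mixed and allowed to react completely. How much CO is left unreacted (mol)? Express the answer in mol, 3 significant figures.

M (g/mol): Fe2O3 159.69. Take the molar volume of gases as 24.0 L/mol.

1.09 mol

n(Fe2O3) = 138.0 / 159.69 = 0.8642 mol
n(CO) = 88.40 / 24.0 = 3.683 mol
n/ν → Fe2O3: 0.8642, CO: 1.228; Fe2O3 is limiting.
CO consumed = (3/1) × 0.8642 = 2.593 mol
CO remaining = 3.683 − 2.593 = 1.090 mol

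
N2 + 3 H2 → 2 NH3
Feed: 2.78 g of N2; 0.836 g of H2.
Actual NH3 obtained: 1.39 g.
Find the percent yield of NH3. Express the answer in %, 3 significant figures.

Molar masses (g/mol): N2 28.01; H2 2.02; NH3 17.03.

n(N2) = 2.780 / 28.01 = 0.09925 mol
n(H2) = 0.8360 / 2.02 = 0.4139 mol
n/ν for N2 = 0.09925/1 = 0.09925
n/ν for H2 = 0.4139/3 = 0.1380
Smallest n/ν is N2 → limiting reagent.
theoretical n(NH3) = (2/1) × 0.09925 = 0.1985 mol → 3.380 g
% yield = 1.39 / 3.380 × 100 = 41.12 %

41.1 %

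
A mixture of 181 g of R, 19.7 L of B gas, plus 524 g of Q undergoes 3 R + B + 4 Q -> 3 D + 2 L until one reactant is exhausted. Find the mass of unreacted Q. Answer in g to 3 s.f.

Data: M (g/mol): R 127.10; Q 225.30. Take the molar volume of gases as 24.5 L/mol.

96.2 g

n(R) = 181.0 / 127.10 = 1.424 mol
n(B) = 19.70 / 24.5 = 0.8041 mol
n(Q) = 524.0 / 225.30 = 2.326 mol
n/ν for R = 1.424/3 = 0.4747
n/ν for B = 0.8041/1 = 0.8041
n/ν for Q = 2.326/4 = 0.5815
Smallest n/ν is R → limiting reagent.
Q consumed = (4/3) × 1.424 = 1.899 mol
Q remaining = 2.326 − 1.899 = 0.4270 mol
mass = 0.4270 × 225.30 = 96.20 g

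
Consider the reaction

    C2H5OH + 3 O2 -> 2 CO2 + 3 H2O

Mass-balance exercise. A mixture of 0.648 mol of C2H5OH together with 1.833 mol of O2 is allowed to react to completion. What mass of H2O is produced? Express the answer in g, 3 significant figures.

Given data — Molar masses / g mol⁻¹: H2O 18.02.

n(C2H5OH) = 0.6480 mol
n(O2) = 1.833 mol
n/ν for C2H5OH = 0.6480/1 = 0.6480
n/ν for O2 = 1.833/3 = 0.6110
Smallest n/ν is O2 → limiting reagent.
n(H2O) = (3/3) × 1.833 = 1.833 mol
mass = 1.833 × 18.02 = 33.03 g

33.0 g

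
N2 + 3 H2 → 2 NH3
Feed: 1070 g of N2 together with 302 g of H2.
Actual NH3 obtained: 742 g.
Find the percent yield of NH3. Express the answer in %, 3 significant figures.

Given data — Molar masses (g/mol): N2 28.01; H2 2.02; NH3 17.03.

57.0 %

n(N2) = 1070 / 28.01 = 38.20 mol
n(H2) = 302.0 / 2.02 = 149.5 mol
n/ν for N2 = 38.20/1 = 38.20
n/ν for H2 = 149.5/3 = 49.83
Smallest n/ν is N2 → limiting reagent.
theoretical n(NH3) = (2/1) × 38.20 = 76.40 mol → 1301 g
% yield = 742 / 1301 × 100 = 57.03 %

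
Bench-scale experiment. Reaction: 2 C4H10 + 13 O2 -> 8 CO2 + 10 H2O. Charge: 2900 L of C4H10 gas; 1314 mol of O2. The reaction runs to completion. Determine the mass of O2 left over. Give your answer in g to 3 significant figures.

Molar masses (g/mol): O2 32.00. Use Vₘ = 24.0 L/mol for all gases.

16900 g

n(C4H10) = 2900 / 24.0 = 120.8 mol
n(O2) = 1314 mol
n/ν for C4H10 = 120.8/2 = 60.40
n/ν for O2 = 1314/13 = 101.1
Smallest n/ν is C4H10 → limiting reagent.
O2 consumed = (13/2) × 120.8 = 785.2 mol
O2 remaining = 1314 − 785.2 = 528.8 mol
mass = 528.8 × 32.00 = 16920 g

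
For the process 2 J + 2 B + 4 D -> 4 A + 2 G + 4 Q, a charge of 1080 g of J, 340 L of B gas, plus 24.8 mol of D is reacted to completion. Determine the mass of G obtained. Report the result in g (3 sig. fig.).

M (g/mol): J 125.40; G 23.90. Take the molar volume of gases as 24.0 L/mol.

206 g

n(J) = 1080 / 125.40 = 8.612 mol
n(B) = 340.0 / 24.0 = 14.17 mol
n(D) = 24.80 mol
n/ν for J = 8.612/2 = 4.306
n/ν for B = 14.17/2 = 7.085
n/ν for D = 24.80/4 = 6.200
Smallest n/ν is J → limiting reagent.
n(G) = (2/2) × 8.612 = 8.612 mol
mass = 8.612 × 23.90 = 205.8 g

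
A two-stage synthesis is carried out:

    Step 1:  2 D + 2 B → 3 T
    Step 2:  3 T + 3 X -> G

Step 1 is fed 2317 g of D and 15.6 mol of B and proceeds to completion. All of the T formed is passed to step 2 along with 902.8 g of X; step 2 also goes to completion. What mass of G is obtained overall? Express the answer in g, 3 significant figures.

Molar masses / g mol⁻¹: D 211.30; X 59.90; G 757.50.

Step 1:
n(D) = 2317 / 211.30 = 10.97 mol
n(B) = 15.60 mol
n/ν → D: 5.485, B: 7.800; D is limiting.
n(T) produced = (3/2) × 10.97 = 16.46 mol
Step 2:
n(T) available = 16.46 mol
n(X) = 902.8 / 59.90 = 15.07 mol
n/ν → T: 5.487, X: 5.023; X is limiting.
n(G) = (1/3) × 15.07 = 5.023 mol
mass = 5.023 × 757.50 = 3805 g

3810 g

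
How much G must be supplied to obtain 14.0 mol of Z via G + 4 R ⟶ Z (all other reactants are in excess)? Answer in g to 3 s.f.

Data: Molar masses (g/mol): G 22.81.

n(Z) = 14.00 mol
n(G) = (1/1) × 14.00 = 14.00 mol
mass = 14.00 × 22.81 = 319.3 g

319 g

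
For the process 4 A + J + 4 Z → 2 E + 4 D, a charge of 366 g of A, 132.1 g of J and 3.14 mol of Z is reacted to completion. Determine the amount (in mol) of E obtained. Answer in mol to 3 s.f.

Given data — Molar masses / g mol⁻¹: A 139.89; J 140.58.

n(A) = 366.0 / 139.89 = 2.616 mol
n(J) = 132.1 / 140.58 = 0.9397 mol
n(Z) = 3.140 mol
n/ν → A: 0.6540, J: 0.9397, Z: 0.7850; A is limiting.
n(E) = (2/4) × 2.616 = 1.308 mol

1.31 mol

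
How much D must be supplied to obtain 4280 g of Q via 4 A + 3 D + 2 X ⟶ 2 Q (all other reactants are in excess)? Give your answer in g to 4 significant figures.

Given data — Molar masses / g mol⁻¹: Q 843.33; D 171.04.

n(Q) = 4280 / 843.33 = 5.075 mol
n(D) = (3/2) × 5.075 = 7.613 mol
mass = 7.613 × 171.04 = 1302 g

1302 g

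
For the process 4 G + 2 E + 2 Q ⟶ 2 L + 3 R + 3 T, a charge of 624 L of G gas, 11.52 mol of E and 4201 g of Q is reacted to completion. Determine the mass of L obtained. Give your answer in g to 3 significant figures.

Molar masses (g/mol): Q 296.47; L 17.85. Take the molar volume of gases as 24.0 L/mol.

n(G) = 624.0 / 24.0 = 26.00 mol
n(E) = 11.52 mol
n(Q) = 4201 / 296.47 = 14.17 mol
n/ν → G: 6.500, E: 5.760, Q: 7.085; E is limiting.
n(L) = (2/2) × 11.52 = 11.52 mol
mass = 11.52 × 17.85 = 205.6 g

206 g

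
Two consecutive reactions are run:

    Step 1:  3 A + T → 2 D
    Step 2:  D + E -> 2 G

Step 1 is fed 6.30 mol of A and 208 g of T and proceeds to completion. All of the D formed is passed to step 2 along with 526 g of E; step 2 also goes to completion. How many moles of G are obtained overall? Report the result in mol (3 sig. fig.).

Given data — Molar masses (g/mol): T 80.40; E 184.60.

5.70 mol

Step 1:
n(A) = 6.300 mol
n(T) = 208.0 / 80.40 = 2.587 mol
n/ν for A = 6.300/3 = 2.100
n/ν for T = 2.587/1 = 2.587
Smallest n/ν is A → limiting reagent.
n(D) produced = (2/3) × 6.300 = 4.200 mol
Step 2:
n(D) available = 4.200 mol
n(E) = 526.0 / 184.60 = 2.849 mol
n/ν for D = 4.200/1 = 4.200
n/ν for E = 2.849/1 = 2.849
Smallest n/ν is E → limiting reagent.
n(G) = (2/1) × 2.849 = 5.698 mol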